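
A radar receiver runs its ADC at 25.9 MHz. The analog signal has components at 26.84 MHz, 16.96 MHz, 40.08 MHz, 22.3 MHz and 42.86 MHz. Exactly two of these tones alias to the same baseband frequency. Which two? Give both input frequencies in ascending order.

fs/2 = 12.95 MHz.
26.84 MHz mod fs = 0.94 MHz.
0.94 MHz ≤ fs/2 = 12.95 MHz, appears at 0.94 MHz.
16.96 MHz > fs/2 = 12.95 MHz, folds to fs − 16.96 MHz = 8.94 MHz.
40.08 MHz mod fs = 14.18 MHz.
14.18 MHz > fs/2 = 12.95 MHz, folds to fs − 14.18 MHz = 11.72 MHz.
22.3 MHz > fs/2 = 12.95 MHz, folds to fs − 22.3 MHz = 3.6 MHz.
42.86 MHz mod fs = 16.96 MHz.
16.96 MHz > fs/2 = 12.95 MHz, folds to fs − 16.96 MHz = 8.94 MHz.
16.96 MHz and 42.86 MHz both map to 8.94 MHz.

16.96 MHz, 42.86 MHz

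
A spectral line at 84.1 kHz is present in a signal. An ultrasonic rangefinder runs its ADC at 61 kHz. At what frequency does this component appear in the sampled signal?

84.1 kHz mod fs = 23.1 kHz.
23.1 kHz ≤ fs/2 = 30.5 kHz, appears at 23.1 kHz.

23.1 kHz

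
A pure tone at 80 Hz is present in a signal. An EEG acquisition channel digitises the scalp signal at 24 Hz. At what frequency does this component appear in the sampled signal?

80 Hz mod fs = 8 Hz.
8 Hz ≤ fs/2 = 12 Hz, appears at 8 Hz.

8 Hz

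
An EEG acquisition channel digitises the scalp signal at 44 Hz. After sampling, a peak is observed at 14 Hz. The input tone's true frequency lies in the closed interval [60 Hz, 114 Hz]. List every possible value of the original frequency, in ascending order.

Frequencies that alias to 14 Hz are k·fs ± 14 Hz for integer k ≥ 0.
k=0: 14 Hz.
k=1: 30 Hz, 58 Hz.
k=2: 74 Hz, 102 Hz.
k=3: 118 Hz, 146 Hz.
Within [60 Hz, 114 Hz]: 74 Hz, 102 Hz.

74 Hz, 102 Hz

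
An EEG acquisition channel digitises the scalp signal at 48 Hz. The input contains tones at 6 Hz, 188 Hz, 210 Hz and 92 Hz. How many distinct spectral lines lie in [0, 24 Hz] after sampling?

fs/2 = 24 Hz.
6 Hz ≤ fs/2 = 24 Hz, passes unchanged.
188 Hz mod fs = 44 Hz.
44 Hz > fs/2 = 24 Hz, folds to fs − 44 Hz = 4 Hz.
210 Hz mod fs = 18 Hz.
18 Hz ≤ fs/2 = 24 Hz, appears at 18 Hz.
92 Hz mod fs = 44 Hz.
44 Hz > fs/2 = 24 Hz, folds to fs − 44 Hz = 4 Hz.
Distinct values: {4 Hz, 6 Hz, 18 Hz} → 3.

3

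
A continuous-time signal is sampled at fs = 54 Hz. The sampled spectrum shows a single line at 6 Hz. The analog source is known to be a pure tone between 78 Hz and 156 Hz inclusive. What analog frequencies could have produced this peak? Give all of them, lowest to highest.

102 Hz, 114 Hz, 156 Hz

Frequencies that alias to 6 Hz are k·fs ± 6 Hz for integer k ≥ 0.
k=0: 6 Hz.
k=1: 48 Hz, 60 Hz.
k=2: 102 Hz, 114 Hz.
k=3: 156 Hz, 168 Hz.
k=4: 210 Hz, 222 Hz.
Within [78 Hz, 156 Hz]: 102 Hz, 114 Hz, 156 Hz.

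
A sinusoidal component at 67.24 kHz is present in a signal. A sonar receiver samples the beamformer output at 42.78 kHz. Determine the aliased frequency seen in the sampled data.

18.32 kHz

67.24 kHz mod fs = 24.46 kHz.
24.46 kHz > fs/2 = 21.39 kHz, folds to fs − 24.46 kHz = 18.32 kHz.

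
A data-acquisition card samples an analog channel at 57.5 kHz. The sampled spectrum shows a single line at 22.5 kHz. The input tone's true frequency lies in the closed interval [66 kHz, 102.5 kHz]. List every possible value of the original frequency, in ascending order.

80 kHz, 92.5 kHz

Frequencies that alias to 22.5 kHz are k·fs ± 22.5 kHz for integer k ≥ 0.
k=0: 22.5 kHz.
k=1: 35 kHz, 80 kHz.
k=2: 92.5 kHz, 137.5 kHz.
k=3: 150 kHz, 195 kHz.
Within [66 kHz, 102.5 kHz]: 80 kHz, 92.5 kHz.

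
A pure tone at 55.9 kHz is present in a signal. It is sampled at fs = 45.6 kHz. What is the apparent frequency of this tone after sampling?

55.9 kHz mod fs = 10.3 kHz.
10.3 kHz ≤ fs/2 = 22.8 kHz, appears at 10.3 kHz.

10.3 kHz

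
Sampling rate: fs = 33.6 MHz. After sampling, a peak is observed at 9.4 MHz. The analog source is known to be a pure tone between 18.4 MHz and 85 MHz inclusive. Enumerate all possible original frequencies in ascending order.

24.2 MHz, 43 MHz, 57.8 MHz, 76.6 MHz

Frequencies that alias to 9.4 MHz are k·fs ± 9.4 MHz for integer k ≥ 0.
k=0: 9.4 MHz.
k=1: 24.2 MHz, 43 MHz.
k=2: 57.8 MHz, 76.6 MHz.
k=3: 91.4 MHz, 110.2 MHz.
Within [18.4 MHz, 85 MHz]: 24.2 MHz, 43 MHz, 57.8 MHz, 76.6 MHz.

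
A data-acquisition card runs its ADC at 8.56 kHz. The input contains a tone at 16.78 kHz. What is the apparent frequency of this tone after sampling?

0.34 kHz

16.78 kHz mod fs = 8.22 kHz.
8.22 kHz > fs/2 = 4.28 kHz, folds to fs − 8.22 kHz = 0.34 kHz.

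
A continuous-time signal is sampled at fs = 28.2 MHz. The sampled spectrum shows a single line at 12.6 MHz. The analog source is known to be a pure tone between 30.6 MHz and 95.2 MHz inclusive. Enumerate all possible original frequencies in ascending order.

40.8 MHz, 43.8 MHz, 69 MHz, 72 MHz

Frequencies that alias to 12.6 MHz are k·fs ± 12.6 MHz for integer k ≥ 0.
k=0: 12.6 MHz.
k=1: 15.6 MHz, 40.8 MHz.
k=2: 43.8 MHz, 69 MHz.
k=3: 72 MHz, 97.2 MHz.
k=4: 100.2 MHz, 125.4 MHz.
Within [30.6 MHz, 95.2 MHz]: 40.8 MHz, 43.8 MHz, 69 MHz, 72 MHz.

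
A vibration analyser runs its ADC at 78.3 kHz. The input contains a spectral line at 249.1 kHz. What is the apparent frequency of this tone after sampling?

249.1 kHz mod fs = 14.2 kHz.
14.2 kHz ≤ fs/2 = 39.15 kHz, appears at 14.2 kHz.

14.2 kHz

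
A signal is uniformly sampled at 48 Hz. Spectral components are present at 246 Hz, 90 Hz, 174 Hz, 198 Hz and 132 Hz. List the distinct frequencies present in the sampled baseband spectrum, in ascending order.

fs/2 = 24 Hz.
246 Hz mod fs = 6 Hz.
6 Hz ≤ fs/2 = 24 Hz, appears at 6 Hz.
90 Hz mod fs = 42 Hz.
42 Hz > fs/2 = 24 Hz, folds to fs − 42 Hz = 6 Hz.
174 Hz mod fs = 30 Hz.
30 Hz > fs/2 = 24 Hz, folds to fs − 30 Hz = 18 Hz.
198 Hz mod fs = 6 Hz.
6 Hz ≤ fs/2 = 24 Hz, appears at 6 Hz.
132 Hz mod fs = 36 Hz.
36 Hz > fs/2 = 24 Hz, folds to fs − 36 Hz = 12 Hz.
Distinct values: {6 Hz, 12 Hz, 18 Hz}.

6 Hz, 12 Hz, 18 Hz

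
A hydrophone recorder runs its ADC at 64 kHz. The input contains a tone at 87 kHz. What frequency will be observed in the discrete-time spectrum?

23 kHz

87 kHz mod fs = 23 kHz.
23 kHz ≤ fs/2 = 32 kHz, appears at 23 kHz.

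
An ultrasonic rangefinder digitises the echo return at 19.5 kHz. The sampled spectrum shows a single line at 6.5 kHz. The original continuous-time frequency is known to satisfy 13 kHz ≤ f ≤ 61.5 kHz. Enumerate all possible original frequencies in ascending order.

Frequencies that alias to 6.5 kHz are k·fs ± 6.5 kHz for integer k ≥ 0.
k=0: 6.5 kHz.
k=1: 13 kHz, 26 kHz.
k=2: 32.5 kHz, 45.5 kHz.
k=3: 52 kHz, 65 kHz.
k=4: 71.5 kHz, 84.5 kHz.
Within [13 kHz, 61.5 kHz]: 13 kHz, 26 kHz, 32.5 kHz, 45.5 kHz, 52 kHz.

13 kHz, 26 kHz, 32.5 kHz, 45.5 kHz, 52 kHz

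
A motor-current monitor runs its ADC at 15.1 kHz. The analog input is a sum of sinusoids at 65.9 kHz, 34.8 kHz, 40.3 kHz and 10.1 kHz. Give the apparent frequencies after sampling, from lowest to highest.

4.6 kHz, 5 kHz, 5.5 kHz

fs/2 = 7.55 kHz.
65.9 kHz mod fs = 5.5 kHz.
5.5 kHz ≤ fs/2 = 7.55 kHz, appears at 5.5 kHz.
34.8 kHz mod fs = 4.6 kHz.
4.6 kHz ≤ fs/2 = 7.55 kHz, appears at 4.6 kHz.
40.3 kHz mod fs = 10.1 kHz.
10.1 kHz > fs/2 = 7.55 kHz, folds to fs − 10.1 kHz = 5 kHz.
10.1 kHz > fs/2 = 7.55 kHz, folds to fs − 10.1 kHz = 5 kHz.
Distinct values: {4.6 kHz, 5 kHz, 5.5 kHz}.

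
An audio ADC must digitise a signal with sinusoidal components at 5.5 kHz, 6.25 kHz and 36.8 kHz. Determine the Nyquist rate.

Highest-frequency component: 36.8 kHz.
Nyquist rate = 2 × 36.8 kHz = 73.6 kHz.

73.6 kHz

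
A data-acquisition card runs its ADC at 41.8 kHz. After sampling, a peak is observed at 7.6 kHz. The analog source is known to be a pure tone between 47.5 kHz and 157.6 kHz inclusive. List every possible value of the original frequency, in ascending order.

Frequencies that alias to 7.6 kHz are k·fs ± 7.6 kHz for integer k ≥ 0.
k=0: 7.6 kHz.
k=1: 34.2 kHz, 49.4 kHz.
k=2: 76 kHz, 91.2 kHz.
k=3: 117.8 kHz, 133 kHz.
k=4: 159.6 kHz, 174.8 kHz.
Within [47.5 kHz, 157.6 kHz]: 49.4 kHz, 76 kHz, 91.2 kHz, 117.8 kHz, 133 kHz.

49.4 kHz, 76 kHz, 91.2 kHz, 117.8 kHz, 133 kHz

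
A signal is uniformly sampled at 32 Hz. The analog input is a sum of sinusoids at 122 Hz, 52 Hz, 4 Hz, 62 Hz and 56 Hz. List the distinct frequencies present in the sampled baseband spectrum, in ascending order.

fs/2 = 16 Hz.
122 Hz mod fs = 26 Hz.
26 Hz > fs/2 = 16 Hz, folds to fs − 26 Hz = 6 Hz.
52 Hz mod fs = 20 Hz.
20 Hz > fs/2 = 16 Hz, folds to fs − 20 Hz = 12 Hz.
4 Hz ≤ fs/2 = 16 Hz, passes unchanged.
62 Hz mod fs = 30 Hz.
30 Hz > fs/2 = 16 Hz, folds to fs − 30 Hz = 2 Hz.
56 Hz mod fs = 24 Hz.
24 Hz > fs/2 = 16 Hz, folds to fs − 24 Hz = 8 Hz.
Distinct values: {2 Hz, 4 Hz, 6 Hz, 8 Hz, 12 Hz}.

2 Hz, 4 Hz, 6 Hz, 8 Hz, 12 Hz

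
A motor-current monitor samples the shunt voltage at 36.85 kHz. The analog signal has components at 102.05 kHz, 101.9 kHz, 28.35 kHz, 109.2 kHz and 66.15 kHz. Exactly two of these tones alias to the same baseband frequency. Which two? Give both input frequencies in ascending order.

28.35 kHz, 102.05 kHz

fs/2 = 18.425 kHz.
102.05 kHz mod fs = 28.35 kHz.
28.35 kHz > fs/2 = 18.425 kHz, folds to fs − 28.35 kHz = 8.5 kHz.
101.9 kHz mod fs = 28.2 kHz.
28.2 kHz > fs/2 = 18.425 kHz, folds to fs − 28.2 kHz = 8.65 kHz.
28.35 kHz > fs/2 = 18.425 kHz, folds to fs − 28.35 kHz = 8.5 kHz.
109.2 kHz mod fs = 35.5 kHz.
35.5 kHz > fs/2 = 18.425 kHz, folds to fs − 35.5 kHz = 1.35 kHz.
66.15 kHz mod fs = 29.3 kHz.
29.3 kHz > fs/2 = 18.425 kHz, folds to fs − 29.3 kHz = 7.55 kHz.
28.35 kHz and 102.05 kHz both map to 8.5 kHz.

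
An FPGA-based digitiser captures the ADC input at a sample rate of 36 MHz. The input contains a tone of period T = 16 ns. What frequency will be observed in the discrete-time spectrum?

T = 16 ns → f = 1/T = 62.5 MHz.
62.5 MHz mod fs = 26.5 MHz.
26.5 MHz > fs/2 = 18 MHz, folds to fs − 26.5 MHz = 9.5 MHz.

9.5 MHz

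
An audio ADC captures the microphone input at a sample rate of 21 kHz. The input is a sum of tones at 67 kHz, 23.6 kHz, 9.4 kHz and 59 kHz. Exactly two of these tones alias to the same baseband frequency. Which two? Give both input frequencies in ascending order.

fs/2 = 10.5 kHz.
67 kHz mod fs = 4 kHz.
4 kHz ≤ fs/2 = 10.5 kHz, appears at 4 kHz.
23.6 kHz mod fs = 2.6 kHz.
2.6 kHz ≤ fs/2 = 10.5 kHz, appears at 2.6 kHz.
9.4 kHz ≤ fs/2 = 10.5 kHz, passes unchanged.
59 kHz mod fs = 17 kHz.
17 kHz > fs/2 = 10.5 kHz, folds to fs − 17 kHz = 4 kHz.
59 kHz and 67 kHz both map to 4 kHz.

59 kHz, 67 kHz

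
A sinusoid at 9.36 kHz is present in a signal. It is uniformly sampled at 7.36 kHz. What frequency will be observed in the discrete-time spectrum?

9.36 kHz mod fs = 2 kHz.
2 kHz ≤ fs/2 = 3.68 kHz, appears at 2 kHz.

2 kHz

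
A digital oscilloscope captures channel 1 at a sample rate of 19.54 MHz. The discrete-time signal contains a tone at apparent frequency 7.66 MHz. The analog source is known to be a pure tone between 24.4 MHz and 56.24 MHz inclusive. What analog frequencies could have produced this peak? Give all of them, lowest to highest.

27.2 MHz, 31.42 MHz, 46.74 MHz, 50.96 MHz

Frequencies that alias to 7.66 MHz are k·fs ± 7.66 MHz for integer k ≥ 0.
k=0: 7.66 MHz.
k=1: 11.88 MHz, 27.2 MHz.
k=2: 31.42 MHz, 46.74 MHz.
k=3: 50.96 MHz, 66.28 MHz.
k=4: 70.5 MHz, 85.82 MHz.
Within [24.4 MHz, 56.24 MHz]: 27.2 MHz, 31.42 MHz, 46.74 MHz, 50.96 MHz.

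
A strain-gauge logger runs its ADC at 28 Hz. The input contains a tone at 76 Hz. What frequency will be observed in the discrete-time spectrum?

8 Hz

76 Hz mod fs = 20 Hz.
20 Hz > fs/2 = 14 Hz, folds to fs − 20 Hz = 8 Hz.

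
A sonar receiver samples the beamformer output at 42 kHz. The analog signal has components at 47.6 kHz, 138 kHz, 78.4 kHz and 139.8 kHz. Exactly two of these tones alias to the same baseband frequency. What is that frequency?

fs/2 = 21 kHz.
47.6 kHz mod fs = 5.6 kHz.
5.6 kHz ≤ fs/2 = 21 kHz, appears at 5.6 kHz.
138 kHz mod fs = 12 kHz.
12 kHz ≤ fs/2 = 21 kHz, appears at 12 kHz.
78.4 kHz mod fs = 36.4 kHz.
36.4 kHz > fs/2 = 21 kHz, folds to fs − 36.4 kHz = 5.6 kHz.
139.8 kHz mod fs = 13.8 kHz.
13.8 kHz ≤ fs/2 = 21 kHz, appears at 13.8 kHz.
47.6 kHz and 78.4 kHz both map to 5.6 kHz.

5.6 kHz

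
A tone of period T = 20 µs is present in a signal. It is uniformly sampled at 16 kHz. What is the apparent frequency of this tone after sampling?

T = 20 µs → f = 1/T = 50 kHz.
50 kHz mod fs = 2 kHz.
2 kHz ≤ fs/2 = 8 kHz, appears at 2 kHz.

2 kHz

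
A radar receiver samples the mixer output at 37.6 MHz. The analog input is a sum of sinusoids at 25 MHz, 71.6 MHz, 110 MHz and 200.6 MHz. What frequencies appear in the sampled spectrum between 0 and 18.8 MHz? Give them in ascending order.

fs/2 = 18.8 MHz.
25 MHz > fs/2 = 18.8 MHz, folds to fs − 25 MHz = 12.6 MHz.
71.6 MHz mod fs = 34 MHz.
34 MHz > fs/2 = 18.8 MHz, folds to fs − 34 MHz = 3.6 MHz.
110 MHz mod fs = 34.8 MHz.
34.8 MHz > fs/2 = 18.8 MHz, folds to fs − 34.8 MHz = 2.8 MHz.
200.6 MHz mod fs = 12.6 MHz.
12.6 MHz ≤ fs/2 = 18.8 MHz, appears at 12.6 MHz.
Distinct values: {2.8 MHz, 3.6 MHz, 12.6 MHz}.

2.8 MHz, 3.6 MHz, 12.6 MHz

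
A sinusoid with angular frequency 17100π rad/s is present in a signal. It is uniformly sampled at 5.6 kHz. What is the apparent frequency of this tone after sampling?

ω = 17100π rad/s → f = ω/(2π) = 8550 Hz = 8.55 kHz.
8.55 kHz mod fs = 2.95 kHz.
2.95 kHz > fs/2 = 2.8 kHz, folds to fs − 2.95 kHz = 2.65 kHz.

2.65 kHz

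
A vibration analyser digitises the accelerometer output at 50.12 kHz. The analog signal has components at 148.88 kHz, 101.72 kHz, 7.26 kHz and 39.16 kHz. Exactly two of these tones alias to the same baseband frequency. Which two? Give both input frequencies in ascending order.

fs/2 = 25.06 kHz.
148.88 kHz mod fs = 48.64 kHz.
48.64 kHz > fs/2 = 25.06 kHz, folds to fs − 48.64 kHz = 1.48 kHz.
101.72 kHz mod fs = 1.48 kHz.
1.48 kHz ≤ fs/2 = 25.06 kHz, appears at 1.48 kHz.
7.26 kHz ≤ fs/2 = 25.06 kHz, passes unchanged.
39.16 kHz > fs/2 = 25.06 kHz, folds to fs − 39.16 kHz = 10.96 kHz.
101.72 kHz and 148.88 kHz both map to 1.48 kHz.

101.72 kHz, 148.88 kHz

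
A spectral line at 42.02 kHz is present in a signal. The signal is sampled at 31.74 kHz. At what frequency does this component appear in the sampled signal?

10.28 kHz

42.02 kHz mod fs = 10.28 kHz.
10.28 kHz ≤ fs/2 = 15.87 kHz, appears at 10.28 kHz.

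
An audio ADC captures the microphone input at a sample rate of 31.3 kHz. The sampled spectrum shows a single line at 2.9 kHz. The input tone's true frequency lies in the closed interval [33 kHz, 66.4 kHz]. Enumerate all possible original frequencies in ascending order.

34.2 kHz, 59.7 kHz, 65.5 kHz

Frequencies that alias to 2.9 kHz are k·fs ± 2.9 kHz for integer k ≥ 0.
k=0: 2.9 kHz.
k=1: 28.4 kHz, 34.2 kHz.
k=2: 59.7 kHz, 65.5 kHz.
k=3: 91 kHz, 96.8 kHz.
Within [33 kHz, 66.4 kHz]: 34.2 kHz, 59.7 kHz, 65.5 kHz.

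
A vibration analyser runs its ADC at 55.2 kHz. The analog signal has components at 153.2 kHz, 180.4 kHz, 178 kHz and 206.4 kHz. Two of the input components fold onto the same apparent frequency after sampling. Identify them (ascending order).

153.2 kHz, 178 kHz

fs/2 = 27.6 kHz.
153.2 kHz mod fs = 42.8 kHz.
42.8 kHz > fs/2 = 27.6 kHz, folds to fs − 42.8 kHz = 12.4 kHz.
180.4 kHz mod fs = 14.8 kHz.
14.8 kHz ≤ fs/2 = 27.6 kHz, appears at 14.8 kHz.
178 kHz mod fs = 12.4 kHz.
12.4 kHz ≤ fs/2 = 27.6 kHz, appears at 12.4 kHz.
206.4 kHz mod fs = 40.8 kHz.
40.8 kHz > fs/2 = 27.6 kHz, folds to fs − 40.8 kHz = 14.4 kHz.
153.2 kHz and 178 kHz both map to 12.4 kHz.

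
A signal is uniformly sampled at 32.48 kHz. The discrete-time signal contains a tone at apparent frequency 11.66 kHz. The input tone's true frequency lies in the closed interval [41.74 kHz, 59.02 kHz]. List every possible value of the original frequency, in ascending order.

44.14 kHz, 53.3 kHz

Frequencies that alias to 11.66 kHz are k·fs ± 11.66 kHz for integer k ≥ 0.
k=0: 11.66 kHz.
k=1: 20.82 kHz, 44.14 kHz.
k=2: 53.3 kHz, 76.62 kHz.
k=3: 85.78 kHz, 109.1 kHz.
Within [41.74 kHz, 59.02 kHz]: 44.14 kHz, 53.3 kHz.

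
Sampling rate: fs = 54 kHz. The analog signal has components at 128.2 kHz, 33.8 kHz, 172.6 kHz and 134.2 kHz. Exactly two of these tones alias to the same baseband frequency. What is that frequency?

20.2 kHz

fs/2 = 27 kHz.
128.2 kHz mod fs = 20.2 kHz.
20.2 kHz ≤ fs/2 = 27 kHz, appears at 20.2 kHz.
33.8 kHz > fs/2 = 27 kHz, folds to fs − 33.8 kHz = 20.2 kHz.
172.6 kHz mod fs = 10.6 kHz.
10.6 kHz ≤ fs/2 = 27 kHz, appears at 10.6 kHz.
134.2 kHz mod fs = 26.2 kHz.
26.2 kHz ≤ fs/2 = 27 kHz, appears at 26.2 kHz.
33.8 kHz and 128.2 kHz both map to 20.2 kHz.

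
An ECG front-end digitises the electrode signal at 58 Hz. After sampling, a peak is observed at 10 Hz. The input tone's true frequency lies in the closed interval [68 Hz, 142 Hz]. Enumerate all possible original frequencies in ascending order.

68 Hz, 106 Hz, 126 Hz

Frequencies that alias to 10 Hz are k·fs ± 10 Hz for integer k ≥ 0.
k=0: 10 Hz.
k=1: 48 Hz, 68 Hz.
k=2: 106 Hz, 126 Hz.
k=3: 164 Hz, 184 Hz.
Within [68 Hz, 142 Hz]: 68 Hz, 106 Hz, 126 Hz.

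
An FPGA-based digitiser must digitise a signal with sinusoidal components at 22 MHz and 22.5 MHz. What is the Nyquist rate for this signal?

45 MHz

Highest-frequency component: 22.5 MHz.
Nyquist rate = 2 × 22.5 MHz = 45 MHz.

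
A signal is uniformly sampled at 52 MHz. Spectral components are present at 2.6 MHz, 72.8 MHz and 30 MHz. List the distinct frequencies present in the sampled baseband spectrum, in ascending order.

2.6 MHz, 20.8 MHz, 22 MHz

fs/2 = 26 MHz.
2.6 MHz ≤ fs/2 = 26 MHz, passes unchanged.
72.8 MHz mod fs = 20.8 MHz.
20.8 MHz ≤ fs/2 = 26 MHz, appears at 20.8 MHz.
30 MHz > fs/2 = 26 MHz, folds to fs − 30 MHz = 22 MHz.
Distinct values: {2.6 MHz, 20.8 MHz, 22 MHz}.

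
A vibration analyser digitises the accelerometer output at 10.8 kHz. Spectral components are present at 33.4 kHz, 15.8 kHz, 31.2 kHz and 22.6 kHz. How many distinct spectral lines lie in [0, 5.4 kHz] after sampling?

3

fs/2 = 5.4 kHz.
33.4 kHz mod fs = 1 kHz.
1 kHz ≤ fs/2 = 5.4 kHz, appears at 1 kHz.
15.8 kHz mod fs = 5 kHz.
5 kHz ≤ fs/2 = 5.4 kHz, appears at 5 kHz.
31.2 kHz mod fs = 9.6 kHz.
9.6 kHz > fs/2 = 5.4 kHz, folds to fs − 9.6 kHz = 1.2 kHz.
22.6 kHz mod fs = 1 kHz.
1 kHz ≤ fs/2 = 5.4 kHz, appears at 1 kHz.
Distinct values: {1 kHz, 1.2 kHz, 5 kHz} → 3.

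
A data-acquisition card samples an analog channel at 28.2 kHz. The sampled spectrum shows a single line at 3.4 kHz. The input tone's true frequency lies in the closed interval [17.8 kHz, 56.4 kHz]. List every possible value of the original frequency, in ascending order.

Frequencies that alias to 3.4 kHz are k·fs ± 3.4 kHz for integer k ≥ 0.
k=0: 3.4 kHz.
k=1: 24.8 kHz, 31.6 kHz.
k=2: 53 kHz, 59.8 kHz.
k=3: 81.2 kHz, 88 kHz.
Within [17.8 kHz, 56.4 kHz]: 24.8 kHz, 31.6 kHz, 53 kHz.

24.8 kHz, 31.6 kHz, 53 kHz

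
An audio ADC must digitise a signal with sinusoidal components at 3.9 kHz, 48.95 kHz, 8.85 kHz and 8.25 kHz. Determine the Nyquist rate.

Highest-frequency component: 48.95 kHz.
Nyquist rate = 2 × 48.95 kHz = 97.9 kHz.

97.9 kHz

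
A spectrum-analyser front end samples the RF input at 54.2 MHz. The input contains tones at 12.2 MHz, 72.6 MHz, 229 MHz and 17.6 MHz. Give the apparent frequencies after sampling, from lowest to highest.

12.2 MHz, 17.6 MHz, 18.4 MHz

fs/2 = 27.1 MHz.
12.2 MHz ≤ fs/2 = 27.1 MHz, passes unchanged.
72.6 MHz mod fs = 18.4 MHz.
18.4 MHz ≤ fs/2 = 27.1 MHz, appears at 18.4 MHz.
229 MHz mod fs = 12.2 MHz.
12.2 MHz ≤ fs/2 = 27.1 MHz, appears at 12.2 MHz.
17.6 MHz ≤ fs/2 = 27.1 MHz, passes unchanged.
Distinct values: {12.2 MHz, 17.6 MHz, 18.4 MHz}.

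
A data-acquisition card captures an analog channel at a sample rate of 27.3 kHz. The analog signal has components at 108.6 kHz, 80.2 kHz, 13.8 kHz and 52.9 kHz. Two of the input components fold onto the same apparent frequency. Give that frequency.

fs/2 = 13.65 kHz.
108.6 kHz mod fs = 26.7 kHz.
26.7 kHz > fs/2 = 13.65 kHz, folds to fs − 26.7 kHz = 0.6 kHz.
80.2 kHz mod fs = 25.6 kHz.
25.6 kHz > fs/2 = 13.65 kHz, folds to fs − 25.6 kHz = 1.7 kHz.
13.8 kHz > fs/2 = 13.65 kHz, folds to fs − 13.8 kHz = 13.5 kHz.
52.9 kHz mod fs = 25.6 kHz.
25.6 kHz > fs/2 = 13.65 kHz, folds to fs − 25.6 kHz = 1.7 kHz.
52.9 kHz and 80.2 kHz both map to 1.7 kHz.

1.7 kHz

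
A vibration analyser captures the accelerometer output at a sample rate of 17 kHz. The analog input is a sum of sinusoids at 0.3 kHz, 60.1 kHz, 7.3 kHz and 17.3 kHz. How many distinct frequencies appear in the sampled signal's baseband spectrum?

3

fs/2 = 8.5 kHz.
0.3 kHz ≤ fs/2 = 8.5 kHz, passes unchanged.
60.1 kHz mod fs = 9.1 kHz.
9.1 kHz > fs/2 = 8.5 kHz, folds to fs − 9.1 kHz = 7.9 kHz.
7.3 kHz ≤ fs/2 = 8.5 kHz, passes unchanged.
17.3 kHz mod fs = 0.3 kHz.
0.3 kHz ≤ fs/2 = 8.5 kHz, appears at 0.3 kHz.
Distinct values: {0.3 kHz, 7.3 kHz, 7.9 kHz} → 3.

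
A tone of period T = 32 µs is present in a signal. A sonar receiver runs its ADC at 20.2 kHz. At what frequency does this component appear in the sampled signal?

T = 32 µs → f = 1/T = 31.25 kHz.
31.25 kHz mod fs = 11.05 kHz.
11.05 kHz > fs/2 = 10.1 kHz, folds to fs − 11.05 kHz = 9.15 kHz.

9.15 kHz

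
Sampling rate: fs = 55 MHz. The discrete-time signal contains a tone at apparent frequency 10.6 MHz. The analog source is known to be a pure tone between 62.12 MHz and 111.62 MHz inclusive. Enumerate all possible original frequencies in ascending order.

65.6 MHz, 99.4 MHz

Frequencies that alias to 10.6 MHz are k·fs ± 10.6 MHz for integer k ≥ 0.
k=0: 10.6 MHz.
k=1: 44.4 MHz, 65.6 MHz.
k=2: 99.4 MHz, 120.6 MHz.
k=3: 154.4 MHz, 175.6 MHz.
Within [62.12 MHz, 111.62 MHz]: 65.6 MHz, 99.4 MHz.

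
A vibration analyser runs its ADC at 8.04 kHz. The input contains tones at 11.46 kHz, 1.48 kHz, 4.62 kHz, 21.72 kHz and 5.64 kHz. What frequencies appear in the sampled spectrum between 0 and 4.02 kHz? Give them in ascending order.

1.48 kHz, 2.4 kHz, 3.42 kHz

fs/2 = 4.02 kHz.
11.46 kHz mod fs = 3.42 kHz.
3.42 kHz ≤ fs/2 = 4.02 kHz, appears at 3.42 kHz.
1.48 kHz ≤ fs/2 = 4.02 kHz, passes unchanged.
4.62 kHz > fs/2 = 4.02 kHz, folds to fs − 4.62 kHz = 3.42 kHz.
21.72 kHz mod fs = 5.64 kHz.
5.64 kHz > fs/2 = 4.02 kHz, folds to fs − 5.64 kHz = 2.4 kHz.
5.64 kHz > fs/2 = 4.02 kHz, folds to fs − 5.64 kHz = 2.4 kHz.
Distinct values: {1.48 kHz, 2.4 kHz, 3.42 kHz}.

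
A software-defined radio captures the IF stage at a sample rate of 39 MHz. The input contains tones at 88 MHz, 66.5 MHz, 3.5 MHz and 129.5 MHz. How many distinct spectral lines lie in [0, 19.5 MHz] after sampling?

4

fs/2 = 19.5 MHz.
88 MHz mod fs = 10 MHz.
10 MHz ≤ fs/2 = 19.5 MHz, appears at 10 MHz.
66.5 MHz mod fs = 27.5 MHz.
27.5 MHz > fs/2 = 19.5 MHz, folds to fs − 27.5 MHz = 11.5 MHz.
3.5 MHz ≤ fs/2 = 19.5 MHz, passes unchanged.
129.5 MHz mod fs = 12.5 MHz.
12.5 MHz ≤ fs/2 = 19.5 MHz, appears at 12.5 MHz.
Distinct values: {3.5 MHz, 10 MHz, 11.5 MHz, 12.5 MHz} → 4.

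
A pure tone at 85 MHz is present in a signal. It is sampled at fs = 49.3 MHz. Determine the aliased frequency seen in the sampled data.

85 MHz mod fs = 35.7 MHz.
35.7 MHz > fs/2 = 24.65 MHz, folds to fs − 35.7 MHz = 13.6 MHz.

13.6 MHz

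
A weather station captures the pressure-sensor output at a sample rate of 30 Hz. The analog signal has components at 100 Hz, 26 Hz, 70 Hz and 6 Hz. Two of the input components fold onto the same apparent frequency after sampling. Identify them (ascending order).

70 Hz, 100 Hz

fs/2 = 15 Hz.
100 Hz mod fs = 10 Hz.
10 Hz ≤ fs/2 = 15 Hz, appears at 10 Hz.
26 Hz > fs/2 = 15 Hz, folds to fs − 26 Hz = 4 Hz.
70 Hz mod fs = 10 Hz.
10 Hz ≤ fs/2 = 15 Hz, appears at 10 Hz.
6 Hz ≤ fs/2 = 15 Hz, passes unchanged.
70 Hz and 100 Hz both map to 10 Hz.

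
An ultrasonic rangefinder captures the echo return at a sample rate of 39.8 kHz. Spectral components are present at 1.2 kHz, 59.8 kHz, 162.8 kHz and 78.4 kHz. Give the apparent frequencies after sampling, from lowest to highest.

1.2 kHz, 3.6 kHz, 19.8 kHz

fs/2 = 19.9 kHz.
1.2 kHz ≤ fs/2 = 19.9 kHz, passes unchanged.
59.8 kHz mod fs = 20 kHz.
20 kHz > fs/2 = 19.9 kHz, folds to fs − 20 kHz = 19.8 kHz.
162.8 kHz mod fs = 3.6 kHz.
3.6 kHz ≤ fs/2 = 19.9 kHz, appears at 3.6 kHz.
78.4 kHz mod fs = 38.6 kHz.
38.6 kHz > fs/2 = 19.9 kHz, folds to fs − 38.6 kHz = 1.2 kHz.
Distinct values: {1.2 kHz, 3.6 kHz, 19.8 kHz}.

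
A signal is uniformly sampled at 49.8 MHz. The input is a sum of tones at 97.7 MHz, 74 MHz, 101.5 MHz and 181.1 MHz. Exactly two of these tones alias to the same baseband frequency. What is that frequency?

1.9 MHz

fs/2 = 24.9 MHz.
97.7 MHz mod fs = 47.9 MHz.
47.9 MHz > fs/2 = 24.9 MHz, folds to fs − 47.9 MHz = 1.9 MHz.
74 MHz mod fs = 24.2 MHz.
24.2 MHz ≤ fs/2 = 24.9 MHz, appears at 24.2 MHz.
101.5 MHz mod fs = 1.9 MHz.
1.9 MHz ≤ fs/2 = 24.9 MHz, appears at 1.9 MHz.
181.1 MHz mod fs = 31.7 MHz.
31.7 MHz > fs/2 = 24.9 MHz, folds to fs − 31.7 MHz = 18.1 MHz.
97.7 MHz and 101.5 MHz both map to 1.9 MHz.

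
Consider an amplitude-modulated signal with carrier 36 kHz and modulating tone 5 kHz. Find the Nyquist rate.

AM sidebands sit at fc ± fm = 31 kHz and 41 kHz.
Highest-frequency component: 41 kHz.
Nyquist rate = 2 × 41 kHz = 82 kHz.

82 kHz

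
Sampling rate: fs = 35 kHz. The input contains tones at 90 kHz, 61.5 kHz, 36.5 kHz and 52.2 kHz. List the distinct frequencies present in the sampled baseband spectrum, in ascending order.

1.5 kHz, 8.5 kHz, 15 kHz, 17.2 kHz

fs/2 = 17.5 kHz.
90 kHz mod fs = 20 kHz.
20 kHz > fs/2 = 17.5 kHz, folds to fs − 20 kHz = 15 kHz.
61.5 kHz mod fs = 26.5 kHz.
26.5 kHz > fs/2 = 17.5 kHz, folds to fs − 26.5 kHz = 8.5 kHz.
36.5 kHz mod fs = 1.5 kHz.
1.5 kHz ≤ fs/2 = 17.5 kHz, appears at 1.5 kHz.
52.2 kHz mod fs = 17.2 kHz.
17.2 kHz ≤ fs/2 = 17.5 kHz, appears at 17.2 kHz.
Distinct values: {1.5 kHz, 8.5 kHz, 15 kHz, 17.2 kHz}.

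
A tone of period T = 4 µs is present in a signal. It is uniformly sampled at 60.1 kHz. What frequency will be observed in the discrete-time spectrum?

T = 4 µs → f = 1/T = 250 kHz.
250 kHz mod fs = 9.6 kHz.
9.6 kHz ≤ fs/2 = 30.05 kHz, appears at 9.6 kHz.

9.6 kHz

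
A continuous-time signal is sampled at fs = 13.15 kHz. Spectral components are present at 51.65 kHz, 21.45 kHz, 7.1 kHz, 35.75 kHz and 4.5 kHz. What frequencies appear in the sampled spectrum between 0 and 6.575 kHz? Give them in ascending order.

0.95 kHz, 3.7 kHz, 4.5 kHz, 4.85 kHz, 6.05 kHz

fs/2 = 6.575 kHz.
51.65 kHz mod fs = 12.2 kHz.
12.2 kHz > fs/2 = 6.575 kHz, folds to fs − 12.2 kHz = 0.95 kHz.
21.45 kHz mod fs = 8.3 kHz.
8.3 kHz > fs/2 = 6.575 kHz, folds to fs − 8.3 kHz = 4.85 kHz.
7.1 kHz > fs/2 = 6.575 kHz, folds to fs − 7.1 kHz = 6.05 kHz.
35.75 kHz mod fs = 9.45 kHz.
9.45 kHz > fs/2 = 6.575 kHz, folds to fs − 9.45 kHz = 3.7 kHz.
4.5 kHz ≤ fs/2 = 6.575 kHz, passes unchanged.
Distinct values: {0.95 kHz, 3.7 kHz, 4.5 kHz, 4.85 kHz, 6.05 kHz}.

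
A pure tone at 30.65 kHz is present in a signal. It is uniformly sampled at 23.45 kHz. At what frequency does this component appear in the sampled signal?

7.2 kHz

30.65 kHz mod fs = 7.2 kHz.
7.2 kHz ≤ fs/2 = 11.725 kHz, appears at 7.2 kHz.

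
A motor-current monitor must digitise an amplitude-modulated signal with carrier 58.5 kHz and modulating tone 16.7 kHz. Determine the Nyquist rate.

AM sidebands sit at fc ± fm = 41.8 kHz and 75.2 kHz.
Highest-frequency component: 75.2 kHz.
Nyquist rate = 2 × 75.2 kHz = 150.4 kHz.

150.4 kHz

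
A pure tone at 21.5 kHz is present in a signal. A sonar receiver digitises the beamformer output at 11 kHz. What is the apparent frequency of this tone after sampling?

21.5 kHz mod fs = 10.5 kHz.
10.5 kHz > fs/2 = 5.5 kHz, folds to fs − 10.5 kHz = 0.5 kHz.

0.5 kHz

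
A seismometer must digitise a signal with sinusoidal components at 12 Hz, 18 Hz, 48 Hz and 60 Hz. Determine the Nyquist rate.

Highest-frequency component: 60 Hz.
Nyquist rate = 2 × 60 Hz = 120 Hz.

120 Hz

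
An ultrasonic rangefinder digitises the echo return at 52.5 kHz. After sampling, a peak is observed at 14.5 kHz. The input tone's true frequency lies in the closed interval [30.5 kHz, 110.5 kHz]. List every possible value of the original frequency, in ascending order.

Frequencies that alias to 14.5 kHz are k·fs ± 14.5 kHz for integer k ≥ 0.
k=0: 14.5 kHz.
k=1: 38 kHz, 67 kHz.
k=2: 90.5 kHz, 119.5 kHz.
k=3: 143 kHz, 172 kHz.
Within [30.5 kHz, 110.5 kHz]: 38 kHz, 67 kHz, 90.5 kHz.

38 kHz, 67 kHz, 90.5 kHz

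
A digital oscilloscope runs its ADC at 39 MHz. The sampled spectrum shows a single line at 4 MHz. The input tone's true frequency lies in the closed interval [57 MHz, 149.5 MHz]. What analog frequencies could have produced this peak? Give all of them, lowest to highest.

Frequencies that alias to 4 MHz are k·fs ± 4 MHz for integer k ≥ 0.
k=0: 4 MHz.
k=1: 35 MHz, 43 MHz.
k=2: 74 MHz, 82 MHz.
k=3: 113 MHz, 121 MHz.
k=4: 152 MHz, 160 MHz.
Within [57 MHz, 149.5 MHz]: 74 MHz, 82 MHz, 113 MHz, 121 MHz.

74 MHz, 82 MHz, 113 MHz, 121 MHz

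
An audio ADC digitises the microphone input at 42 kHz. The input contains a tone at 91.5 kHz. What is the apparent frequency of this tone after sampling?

7.5 kHz

91.5 kHz mod fs = 7.5 kHz.
7.5 kHz ≤ fs/2 = 21 kHz, appears at 7.5 kHz.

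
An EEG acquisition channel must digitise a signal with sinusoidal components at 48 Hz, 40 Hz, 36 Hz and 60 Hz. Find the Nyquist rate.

120 Hz

Highest-frequency component: 60 Hz.
Nyquist rate = 2 × 60 Hz = 120 Hz.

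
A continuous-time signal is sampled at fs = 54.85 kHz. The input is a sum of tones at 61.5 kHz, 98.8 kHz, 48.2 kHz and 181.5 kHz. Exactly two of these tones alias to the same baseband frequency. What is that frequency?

6.65 kHz

fs/2 = 27.425 kHz.
61.5 kHz mod fs = 6.65 kHz.
6.65 kHz ≤ fs/2 = 27.425 kHz, appears at 6.65 kHz.
98.8 kHz mod fs = 43.95 kHz.
43.95 kHz > fs/2 = 27.425 kHz, folds to fs − 43.95 kHz = 10.9 kHz.
48.2 kHz > fs/2 = 27.425 kHz, folds to fs − 48.2 kHz = 6.65 kHz.
181.5 kHz mod fs = 16.95 kHz.
16.95 kHz ≤ fs/2 = 27.425 kHz, appears at 16.95 kHz.
48.2 kHz and 61.5 kHz both map to 6.65 kHz.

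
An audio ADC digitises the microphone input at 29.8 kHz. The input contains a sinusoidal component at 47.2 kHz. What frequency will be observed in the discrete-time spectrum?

47.2 kHz mod fs = 17.4 kHz.
17.4 kHz > fs/2 = 14.9 kHz, folds to fs − 17.4 kHz = 12.4 kHz.

12.4 kHz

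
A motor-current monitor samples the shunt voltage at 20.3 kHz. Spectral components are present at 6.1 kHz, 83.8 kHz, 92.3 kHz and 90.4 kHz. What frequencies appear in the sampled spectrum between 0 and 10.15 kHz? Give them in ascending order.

fs/2 = 10.15 kHz.
6.1 kHz ≤ fs/2 = 10.15 kHz, passes unchanged.
83.8 kHz mod fs = 2.6 kHz.
2.6 kHz ≤ fs/2 = 10.15 kHz, appears at 2.6 kHz.
92.3 kHz mod fs = 11.1 kHz.
11.1 kHz > fs/2 = 10.15 kHz, folds to fs − 11.1 kHz = 9.2 kHz.
90.4 kHz mod fs = 9.2 kHz.
9.2 kHz ≤ fs/2 = 10.15 kHz, appears at 9.2 kHz.
Distinct values: {2.6 kHz, 6.1 kHz, 9.2 kHz}.

2.6 kHz, 6.1 kHz, 9.2 kHz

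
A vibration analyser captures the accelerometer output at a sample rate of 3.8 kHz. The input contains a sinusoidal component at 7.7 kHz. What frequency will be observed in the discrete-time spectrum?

7.7 kHz mod fs = 0.1 kHz.
0.1 kHz ≤ fs/2 = 1.9 kHz, appears at 0.1 kHz.

0.1 kHz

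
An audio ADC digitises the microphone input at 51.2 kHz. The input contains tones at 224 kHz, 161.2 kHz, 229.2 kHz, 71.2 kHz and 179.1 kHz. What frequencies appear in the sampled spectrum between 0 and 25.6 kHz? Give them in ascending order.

7.6 kHz, 19.2 kHz, 20 kHz, 24.4 kHz, 25.5 kHz

fs/2 = 25.6 kHz.
224 kHz mod fs = 19.2 kHz.
19.2 kHz ≤ fs/2 = 25.6 kHz, appears at 19.2 kHz.
161.2 kHz mod fs = 7.6 kHz.
7.6 kHz ≤ fs/2 = 25.6 kHz, appears at 7.6 kHz.
229.2 kHz mod fs = 24.4 kHz.
24.4 kHz ≤ fs/2 = 25.6 kHz, appears at 24.4 kHz.
71.2 kHz mod fs = 20 kHz.
20 kHz ≤ fs/2 = 25.6 kHz, appears at 20 kHz.
179.1 kHz mod fs = 25.5 kHz.
25.5 kHz ≤ fs/2 = 25.6 kHz, appears at 25.5 kHz.
Distinct values: {7.6 kHz, 19.2 kHz, 20 kHz, 24.4 kHz, 25.5 kHz}.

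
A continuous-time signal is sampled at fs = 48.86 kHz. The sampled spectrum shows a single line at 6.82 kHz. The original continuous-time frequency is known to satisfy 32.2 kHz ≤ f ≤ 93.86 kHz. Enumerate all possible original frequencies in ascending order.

Frequencies that alias to 6.82 kHz are k·fs ± 6.82 kHz for integer k ≥ 0.
k=0: 6.82 kHz.
k=1: 42.04 kHz, 55.68 kHz.
k=2: 90.9 kHz, 104.54 kHz.
k=3: 139.76 kHz, 153.4 kHz.
Within [32.2 kHz, 93.86 kHz]: 42.04 kHz, 55.68 kHz, 90.9 kHz.

42.04 kHz, 55.68 kHz, 90.9 kHz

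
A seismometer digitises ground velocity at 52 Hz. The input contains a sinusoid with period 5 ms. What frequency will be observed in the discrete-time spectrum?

T = 5 ms → f = 1/T = 200 Hz.
200 Hz mod fs = 44 Hz.
44 Hz > fs/2 = 26 Hz, folds to fs − 44 Hz = 8 Hz.

8 Hz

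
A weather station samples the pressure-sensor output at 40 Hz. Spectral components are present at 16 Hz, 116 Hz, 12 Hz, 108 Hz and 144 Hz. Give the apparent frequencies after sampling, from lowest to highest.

4 Hz, 12 Hz, 16 Hz

fs/2 = 20 Hz.
16 Hz ≤ fs/2 = 20 Hz, passes unchanged.
116 Hz mod fs = 36 Hz.
36 Hz > fs/2 = 20 Hz, folds to fs − 36 Hz = 4 Hz.
12 Hz ≤ fs/2 = 20 Hz, passes unchanged.
108 Hz mod fs = 28 Hz.
28 Hz > fs/2 = 20 Hz, folds to fs − 28 Hz = 12 Hz.
144 Hz mod fs = 24 Hz.
24 Hz > fs/2 = 20 Hz, folds to fs − 24 Hz = 16 Hz.
Distinct values: {4 Hz, 12 Hz, 16 Hz}.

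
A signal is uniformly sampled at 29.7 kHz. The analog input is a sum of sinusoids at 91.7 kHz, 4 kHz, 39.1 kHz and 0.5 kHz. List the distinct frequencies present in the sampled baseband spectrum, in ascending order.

fs/2 = 14.85 kHz.
91.7 kHz mod fs = 2.6 kHz.
2.6 kHz ≤ fs/2 = 14.85 kHz, appears at 2.6 kHz.
4 kHz ≤ fs/2 = 14.85 kHz, passes unchanged.
39.1 kHz mod fs = 9.4 kHz.
9.4 kHz ≤ fs/2 = 14.85 kHz, appears at 9.4 kHz.
0.5 kHz ≤ fs/2 = 14.85 kHz, passes unchanged.
Distinct values: {0.5 kHz, 2.6 kHz, 4 kHz, 9.4 kHz}.

0.5 kHz, 2.6 kHz, 4 kHz, 9.4 kHz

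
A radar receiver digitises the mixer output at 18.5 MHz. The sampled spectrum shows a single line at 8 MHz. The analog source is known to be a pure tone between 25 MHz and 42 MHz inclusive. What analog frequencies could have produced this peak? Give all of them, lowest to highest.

26.5 MHz, 29 MHz

Frequencies that alias to 8 MHz are k·fs ± 8 MHz for integer k ≥ 0.
k=0: 8 MHz.
k=1: 10.5 MHz, 26.5 MHz.
k=2: 29 MHz, 45 MHz.
k=3: 47.5 MHz, 63.5 MHz.
Within [25 MHz, 42 MHz]: 26.5 MHz, 29 MHz.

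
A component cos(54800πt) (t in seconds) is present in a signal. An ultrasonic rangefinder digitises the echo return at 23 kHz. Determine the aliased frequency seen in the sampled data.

ω = 54800π rad/s → f = ω/(2π) = 27400 Hz = 27.4 kHz.
27.4 kHz mod fs = 4.4 kHz.
4.4 kHz ≤ fs/2 = 11.5 kHz, appears at 4.4 kHz.

4.4 kHz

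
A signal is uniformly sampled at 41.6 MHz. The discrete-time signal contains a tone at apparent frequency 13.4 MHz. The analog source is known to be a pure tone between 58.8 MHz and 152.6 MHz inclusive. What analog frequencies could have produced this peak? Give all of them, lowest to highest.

69.8 MHz, 96.6 MHz, 111.4 MHz, 138.2 MHz

Frequencies that alias to 13.4 MHz are k·fs ± 13.4 MHz for integer k ≥ 0.
k=0: 13.4 MHz.
k=1: 28.2 MHz, 55 MHz.
k=2: 69.8 MHz, 96.6 MHz.
k=3: 111.4 MHz, 138.2 MHz.
k=4: 153 MHz, 179.8 MHz.
Within [58.8 MHz, 152.6 MHz]: 69.8 MHz, 96.6 MHz, 111.4 MHz, 138.2 MHz.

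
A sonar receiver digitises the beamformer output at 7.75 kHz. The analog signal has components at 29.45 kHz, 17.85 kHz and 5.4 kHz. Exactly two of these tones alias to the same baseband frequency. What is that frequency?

fs/2 = 3.875 kHz.
29.45 kHz mod fs = 6.2 kHz.
6.2 kHz > fs/2 = 3.875 kHz, folds to fs − 6.2 kHz = 1.55 kHz.
17.85 kHz mod fs = 2.35 kHz.
2.35 kHz ≤ fs/2 = 3.875 kHz, appears at 2.35 kHz.
5.4 kHz > fs/2 = 3.875 kHz, folds to fs − 5.4 kHz = 2.35 kHz.
5.4 kHz and 17.85 kHz both map to 2.35 kHz.

2.35 kHz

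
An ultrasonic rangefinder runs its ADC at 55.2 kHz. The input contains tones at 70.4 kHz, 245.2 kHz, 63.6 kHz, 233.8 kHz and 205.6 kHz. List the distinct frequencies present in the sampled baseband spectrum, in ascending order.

fs/2 = 27.6 kHz.
70.4 kHz mod fs = 15.2 kHz.
15.2 kHz ≤ fs/2 = 27.6 kHz, appears at 15.2 kHz.
245.2 kHz mod fs = 24.4 kHz.
24.4 kHz ≤ fs/2 = 27.6 kHz, appears at 24.4 kHz.
63.6 kHz mod fs = 8.4 kHz.
8.4 kHz ≤ fs/2 = 27.6 kHz, appears at 8.4 kHz.
233.8 kHz mod fs = 13 kHz.
13 kHz ≤ fs/2 = 27.6 kHz, appears at 13 kHz.
205.6 kHz mod fs = 40 kHz.
40 kHz > fs/2 = 27.6 kHz, folds to fs − 40 kHz = 15.2 kHz.
Distinct values: {8.4 kHz, 13 kHz, 15.2 kHz, 24.4 kHz}.

8.4 kHz, 13 kHz, 15.2 kHz, 24.4 kHz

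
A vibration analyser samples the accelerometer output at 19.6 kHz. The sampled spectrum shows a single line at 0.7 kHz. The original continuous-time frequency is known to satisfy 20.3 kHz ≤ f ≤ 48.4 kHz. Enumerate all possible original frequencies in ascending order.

Frequencies that alias to 0.7 kHz are k·fs ± 0.7 kHz for integer k ≥ 0.
k=0: 0.7 kHz.
k=1: 18.9 kHz, 20.3 kHz.
k=2: 38.5 kHz, 39.9 kHz.
k=3: 58.1 kHz, 59.5 kHz.
Within [20.3 kHz, 48.4 kHz]: 20.3 kHz, 38.5 kHz, 39.9 kHz.

20.3 kHz, 38.5 kHz, 39.9 kHz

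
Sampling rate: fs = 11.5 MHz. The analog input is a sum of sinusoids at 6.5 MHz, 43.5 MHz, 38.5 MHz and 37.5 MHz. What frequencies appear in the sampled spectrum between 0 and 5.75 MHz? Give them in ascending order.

fs/2 = 5.75 MHz.
6.5 MHz > fs/2 = 5.75 MHz, folds to fs − 6.5 MHz = 5 MHz.
43.5 MHz mod fs = 9 MHz.
9 MHz > fs/2 = 5.75 MHz, folds to fs − 9 MHz = 2.5 MHz.
38.5 MHz mod fs = 4 MHz.
4 MHz ≤ fs/2 = 5.75 MHz, appears at 4 MHz.
37.5 MHz mod fs = 3 MHz.
3 MHz ≤ fs/2 = 5.75 MHz, appears at 3 MHz.
Distinct values: {2.5 MHz, 3 MHz, 4 MHz, 5 MHz}.

2.5 MHz, 3 MHz, 4 MHz, 5 MHz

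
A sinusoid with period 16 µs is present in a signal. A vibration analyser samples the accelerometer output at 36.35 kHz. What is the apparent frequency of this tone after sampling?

T = 16 µs → f = 1/T = 62.5 kHz.
62.5 kHz mod fs = 26.15 kHz.
26.15 kHz > fs/2 = 18.175 kHz, folds to fs − 26.15 kHz = 10.2 kHz.

10.2 kHz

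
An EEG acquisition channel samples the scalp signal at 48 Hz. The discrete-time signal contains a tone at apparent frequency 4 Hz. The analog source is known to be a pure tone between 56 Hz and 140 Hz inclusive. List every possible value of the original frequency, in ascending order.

Frequencies that alias to 4 Hz are k·fs ± 4 Hz for integer k ≥ 0.
k=0: 4 Hz.
k=1: 44 Hz, 52 Hz.
k=2: 92 Hz, 100 Hz.
k=3: 140 Hz, 148 Hz.
k=4: 188 Hz, 196 Hz.
Within [56 Hz, 140 Hz]: 92 Hz, 100 Hz, 140 Hz.

92 Hz, 100 Hz, 140 Hz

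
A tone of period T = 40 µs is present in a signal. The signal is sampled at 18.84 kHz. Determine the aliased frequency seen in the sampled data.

6.16 kHz

T = 40 µs → f = 1/T = 25 kHz.
25 kHz mod fs = 6.16 kHz.
6.16 kHz ≤ fs/2 = 9.42 kHz, appears at 6.16 kHz.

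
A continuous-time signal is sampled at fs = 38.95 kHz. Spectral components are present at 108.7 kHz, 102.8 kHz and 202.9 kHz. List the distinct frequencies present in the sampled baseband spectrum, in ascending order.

fs/2 = 19.475 kHz.
108.7 kHz mod fs = 30.8 kHz.
30.8 kHz > fs/2 = 19.475 kHz, folds to fs − 30.8 kHz = 8.15 kHz.
102.8 kHz mod fs = 24.9 kHz.
24.9 kHz > fs/2 = 19.475 kHz, folds to fs − 24.9 kHz = 14.05 kHz.
202.9 kHz mod fs = 8.15 kHz.
8.15 kHz ≤ fs/2 = 19.475 kHz, appears at 8.15 kHz.
Distinct values: {8.15 kHz, 14.05 kHz}.

8.15 kHz, 14.05 kHz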